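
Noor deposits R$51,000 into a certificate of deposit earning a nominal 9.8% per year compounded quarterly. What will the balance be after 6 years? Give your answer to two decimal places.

R$91,171.12

Periodic rate i = 0.098/4 = 0.0245; n = 6 × 4 = 24 periods.
51,000 × (1+0.0245)^24 = 51,000 × 1.787669 = 91,171.1183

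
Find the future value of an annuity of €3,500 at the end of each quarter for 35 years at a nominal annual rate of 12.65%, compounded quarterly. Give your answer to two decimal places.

€8,540,952.26

Periodic rate i = 0.1265/4 = 0.031625; n = 35 × 4 = 140 periods.
FV = PMT · [(1+i)^n − 1] / i = 3500 · 2440.272074 = 8,540,952.2602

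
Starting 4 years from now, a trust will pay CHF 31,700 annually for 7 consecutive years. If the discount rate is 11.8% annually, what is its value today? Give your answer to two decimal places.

Value one period before first payment (t=3): 31700 × [1 − (1+0.118)^(−7)] / 0.118 = 31700 × 4.592846 = 145,593.2144
Discount back 3 years: 145,593.2144 × (1+0.118)^(−3) = 145,593.2144 × 0.715607 = 104,187.5256

CHF 104,187.53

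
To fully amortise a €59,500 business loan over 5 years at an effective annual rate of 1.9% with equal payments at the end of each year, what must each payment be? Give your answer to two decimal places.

€12,586.81

PMT = 59500 / ( [1 − (1+0.019)^(−5)] / 0.019 ) = 59500 / 4.727171 = 12,586.8099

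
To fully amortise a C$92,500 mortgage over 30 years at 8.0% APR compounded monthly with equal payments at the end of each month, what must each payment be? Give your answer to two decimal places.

i = 0.08/12 = 0.00666667 per month; n = 30·12 = 360.
PMT = 92500 / ( [1 − (1+0.00666667)^(−360)] / 0.00666667 ) = 92500 / 136.283494 = 678.7322

C$678.73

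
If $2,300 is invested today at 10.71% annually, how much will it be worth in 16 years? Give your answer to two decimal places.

FV = 2,300 × (1 + 0.1071)^16 = 11,714.3298

$11,714.33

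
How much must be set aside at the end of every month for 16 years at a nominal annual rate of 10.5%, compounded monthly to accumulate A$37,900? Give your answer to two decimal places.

i = 0.105/12 = 0.00875 per month; n = 16·12 = 192.
PMT = 37900 / ( [(1+0.00875)^192 − 1] / 0.00875 ) = 37900 / 494.456068 = 76.6499

A$76.65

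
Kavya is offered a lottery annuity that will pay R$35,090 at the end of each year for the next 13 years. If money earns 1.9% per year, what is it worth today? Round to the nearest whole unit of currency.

PV = 35090 × [1 − (1+0.019)^(−13)] / 0.019 = 35090 × 11.423534 = 400,851.8201

R$400,852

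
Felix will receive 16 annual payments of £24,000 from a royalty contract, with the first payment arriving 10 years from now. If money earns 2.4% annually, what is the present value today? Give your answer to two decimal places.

£255,078.78

Value one period before first payment (t=9): 24000 × [1 − (1+0.024)^(−16)] / 0.024 = 24000 × 13.157176 = 315,772.2342
Discount back 9 years: 315,772.2342 × (1+0.024)^(−9) = 315,772.2342 × 0.807794 = 255,078.7794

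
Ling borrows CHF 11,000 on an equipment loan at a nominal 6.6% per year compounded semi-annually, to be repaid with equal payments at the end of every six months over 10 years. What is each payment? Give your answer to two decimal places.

CHF 760.03

i = 0.066/2 = 0.033 per half-year; n = 10·2 = 20.
PMT = 11000 / ( [1 − (1+0.033)^(−20)] / 0.033 ) = 11000 / 14.473077 = 760.0319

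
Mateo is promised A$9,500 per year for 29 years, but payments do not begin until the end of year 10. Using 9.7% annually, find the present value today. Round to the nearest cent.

PV at t=9 (ordinary 29-year annuity): 9500 × a(29|0.097) = 9500 × 9.605824 = 91,255.3258
Discount back 9 years: 91,255.3258 × (1+0.097)^(−9) = 91,255.3258 × 0.434651 = 39,664.1883

A$39,664.19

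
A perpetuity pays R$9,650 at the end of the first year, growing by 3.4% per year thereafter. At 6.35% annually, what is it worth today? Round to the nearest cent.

R$327,118.64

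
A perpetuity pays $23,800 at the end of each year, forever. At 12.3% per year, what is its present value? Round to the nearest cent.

PV = C/r = 23800/0.123 = 193,495.9350

$193,495.93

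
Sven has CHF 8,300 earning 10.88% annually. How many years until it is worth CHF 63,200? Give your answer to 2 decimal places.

19.66 years

(1+i)^n = 63200/8300 = 7.61446, so n = ln 7.61446 / ln 1.1088 = 19.6561 years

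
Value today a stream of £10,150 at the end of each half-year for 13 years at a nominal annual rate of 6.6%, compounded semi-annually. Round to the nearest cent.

With 2 periods per year: i = 0.033, n = 26.
PV = PMT · [1 − (1+i)^(−n)] / i = 10150 · 17.275032 = 175,341.5726

£175,341.57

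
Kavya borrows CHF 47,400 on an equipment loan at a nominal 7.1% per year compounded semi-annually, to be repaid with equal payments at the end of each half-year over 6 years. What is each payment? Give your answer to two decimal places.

CHF 4,919.58

i = 0.071/2 = 0.0355 per half-year; n = 6·2 = 12.
PMT = 47400 / ( [1 − (1+0.0355)^(−12)] / 0.0355 ) = 47400 / 9.634961 = 4,919.5841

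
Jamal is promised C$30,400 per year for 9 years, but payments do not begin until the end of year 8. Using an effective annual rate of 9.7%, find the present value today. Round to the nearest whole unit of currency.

C$92,677

Value one period before first payment (t=7): 30400 × [1 − (1+0.097)^(−9)] / 0.097 = 30400 × 5.828344 = 177,181.6462
Discount back 7 years: 177,181.6462 × (1+0.097)^(−7) = 177,181.6462 × 0.523063 = 92,677.0795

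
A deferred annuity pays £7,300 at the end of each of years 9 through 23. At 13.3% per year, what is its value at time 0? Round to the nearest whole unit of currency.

Value one period before first payment (t=8): 7300 × [1 − (1+0.133)^(−15)] / 0.133 = 7300 × 6.363484 = 46,453.4322
PV₀ = 46,453.4322 / (1+0.133)^8 = 46,453.4322 / 2.715434 = 17,107.1841

£17,107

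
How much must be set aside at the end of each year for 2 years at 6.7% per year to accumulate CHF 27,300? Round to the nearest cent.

FV-annuity factor = 2.067000; PMT = 27300 / 2.067000 = 13,207.5472

CHF 13,207.55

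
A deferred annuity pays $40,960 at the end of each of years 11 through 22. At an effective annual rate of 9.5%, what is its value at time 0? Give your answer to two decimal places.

$115,428.49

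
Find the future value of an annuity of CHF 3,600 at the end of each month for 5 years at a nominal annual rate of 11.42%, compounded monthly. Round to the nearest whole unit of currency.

i = 0.1142/12 = 0.00951667 per month; n = 5·12 = 60.
Accumulation factor s(60|0.00951667) = 80.413003; FV = 3600 × 80.413003 = 289,486.8092

CHF 289,487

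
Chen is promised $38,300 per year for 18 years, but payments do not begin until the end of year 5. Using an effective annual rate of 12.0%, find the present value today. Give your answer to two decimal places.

PV at t=4 (ordinary 18-year annuity): 38300 × a(18|0.12) = 38300 × 7.249670 = 277,662.3642
PV₀ = 277,662.3642 / (1+0.12)^4 = 277,662.3642 / 1.573519 = 176,459.4521

$176,459.45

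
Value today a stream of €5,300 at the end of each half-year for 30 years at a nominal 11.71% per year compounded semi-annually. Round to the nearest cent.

€87,541.95

With 2 periods per year: i = 0.05855, n = 60.
PV = 5300 × [1 − (1+0.05855)^(−60)] / 0.05855 = 5300 × 16.517349 = 87,541.9506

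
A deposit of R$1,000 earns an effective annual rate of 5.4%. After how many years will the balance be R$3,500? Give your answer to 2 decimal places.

23.82 years

(1+i)^n = 3500/1000 = 3.50000, so n = ln 3.50000 / ln 1.054 = 23.8202 years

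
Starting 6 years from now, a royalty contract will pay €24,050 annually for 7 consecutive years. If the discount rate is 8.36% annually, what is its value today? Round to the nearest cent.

PV at t=5 (ordinary 7-year annuity): 24050 × a(7|0.0836) = 24050 × 5.142879 = 123,686.2302
PV₀ = 123,686.2302 / (1+0.0836)^5 = 123,686.2302 / 1.493981 = 82,789.7119

€82,789.71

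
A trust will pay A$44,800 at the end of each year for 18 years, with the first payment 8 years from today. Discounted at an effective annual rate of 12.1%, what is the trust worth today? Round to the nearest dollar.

Value one period before first payment (t=7): 44800 × [1 − (1+0.121)^(−18)] / 0.121 = 44800 × 7.206882 = 322,868.3091
PV₀ = 322,868.3091 / (1+0.121)^7 = 322,868.3091 / 2.224535 = 145,139.6699

A$145,140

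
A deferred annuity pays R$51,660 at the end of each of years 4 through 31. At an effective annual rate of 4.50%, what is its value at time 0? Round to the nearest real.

Value one period before first payment (t=3): 51660 × [1 − (1+0.045)^(−28)] / 0.045 = 51660 × 15.742874 = 813,276.8457
Discount back 3 years: 813,276.8457 × (1+0.045)^(−3) = 813,276.8457 × 0.876297 = 712,671.7380

R$712,672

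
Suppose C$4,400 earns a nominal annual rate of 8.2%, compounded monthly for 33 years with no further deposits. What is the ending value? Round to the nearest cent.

C$65,261.41

i = 0.082/12 = 0.00683333 per month; n = 33·12 = 396.
4,400 × (1+0.00683333)^396 = 4,400 × 14.832139 = 65,261.4131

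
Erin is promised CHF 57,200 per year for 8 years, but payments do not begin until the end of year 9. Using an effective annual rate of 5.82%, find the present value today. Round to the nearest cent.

CHF 227,525.94

PV at t=8 (ordinary 8-year annuity): 57200 × a(8|0.0582) = 57200 × 6.254275 = 357,744.5145
Discount back 8 years: 357,744.5145 × (1+0.0582)^(−8) = 357,744.5145 × 0.636001 = 227,525.9444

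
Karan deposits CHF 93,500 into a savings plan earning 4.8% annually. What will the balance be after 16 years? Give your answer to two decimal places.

CHF 197,966.70

93,500 × (1+0.048)^16 = 93,500 × 2.117291 = 197,966.6952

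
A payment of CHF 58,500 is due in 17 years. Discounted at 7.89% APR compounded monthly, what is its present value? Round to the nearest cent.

CHF 15,365.38

With 12 periods per year: i = 0.006575, n = 204.
PV = FV·(1+i)^(−n) = 58,500 × 0.262656 = 15,365.3818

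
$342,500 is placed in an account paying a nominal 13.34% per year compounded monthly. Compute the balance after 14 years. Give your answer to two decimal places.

i = 0.1334/12 = 0.0111167 per month; n = 14·12 = 168.
FV = 342,500 × (1 + 0.0111167)^168 = 2,194,187.7499

$2,194,187.75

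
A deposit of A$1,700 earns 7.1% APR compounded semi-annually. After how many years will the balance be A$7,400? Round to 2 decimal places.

21.08 years

Periodic rate i = 0.071/2 = 0.0355.
(1+i)^n = 7400/1700 = 4.35294, so n = ln 4.35294 / ln 1.0355 = 42.1636 half-years
= 42.1636/2 years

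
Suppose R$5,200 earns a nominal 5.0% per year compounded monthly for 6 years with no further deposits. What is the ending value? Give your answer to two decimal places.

R$7,014.89

Periodic rate i = 0.05/12 = 0.00416667; n = 6 × 12 = 72 periods.
FV = 5,200 × (1 + 0.00416667)^72 = 7,014.8923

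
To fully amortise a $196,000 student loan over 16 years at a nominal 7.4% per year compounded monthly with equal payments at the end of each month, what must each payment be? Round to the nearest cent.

Periodic rate i = 0.074/12 = 0.00616667; n = 16 × 12 = 192 periods.
PMT = 196000 / ( [1 − (1+0.00616667)^(−192)] / 0.00616667 ) = 196000 / 112.351326 = 1,744.5277

$1,744.53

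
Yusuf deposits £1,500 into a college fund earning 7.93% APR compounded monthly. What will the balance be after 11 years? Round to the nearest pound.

With 12 periods per year: i = 0.00660833, n = 132.
FV = 1,500 × (1 + 0.00660833)^132 = 3,578.3275

£3,578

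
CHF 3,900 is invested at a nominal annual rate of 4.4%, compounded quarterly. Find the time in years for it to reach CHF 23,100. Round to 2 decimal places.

40.65 years

Periodic rate i = 0.044/4 = 0.011.
n = ln(23100/3900) / ln(1+0.011) = ln(5.92308) / 0.010940 = 162.6020 quarters
= 162.6020/4 years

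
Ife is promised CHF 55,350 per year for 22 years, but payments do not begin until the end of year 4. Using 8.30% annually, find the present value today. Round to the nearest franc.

CHF 434,143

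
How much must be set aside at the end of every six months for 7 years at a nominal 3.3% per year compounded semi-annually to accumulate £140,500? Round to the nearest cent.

i = 0.033/2 = 0.0165 per half-year; n = 7·2 = 14.
PMT = 140500 / ( [(1+0.0165)^14 − 1] / 0.0165 ) = 140500 / 15.605248 = 9,003.3816

£9,003.38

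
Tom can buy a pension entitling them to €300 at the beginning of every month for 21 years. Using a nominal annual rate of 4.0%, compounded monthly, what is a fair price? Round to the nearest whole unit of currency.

i = 0.04/12 = 0.00333333 per month; n = 21·12 = 252.
PV = 300 × [1 − (1+0.00333333)^(−252)] / 0.00333333 × (1+i) = 300 × 170.873486 = 51,262.0458
(Beginning-of-period payments → annuity-due factor ×(1+i).)

€51,262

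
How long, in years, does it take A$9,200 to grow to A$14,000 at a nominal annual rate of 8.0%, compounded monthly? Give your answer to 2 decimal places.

Periodic rate i = 0.08/12 = 0.00666667.
(1+i)^n = 14000/9200 = 1.52174, so n = ln 1.52174 / ln 1.00667 = 63.1878 months
= 63.1878/12 years

5.27 years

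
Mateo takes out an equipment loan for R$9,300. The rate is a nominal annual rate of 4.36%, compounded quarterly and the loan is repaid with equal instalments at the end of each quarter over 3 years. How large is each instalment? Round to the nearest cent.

R$831.00

With 4 periods per year: i = 0.0109, n = 12.
Annuity-PV factor = 11.191339; PMT = 9300 / 11.191339 = 830.9998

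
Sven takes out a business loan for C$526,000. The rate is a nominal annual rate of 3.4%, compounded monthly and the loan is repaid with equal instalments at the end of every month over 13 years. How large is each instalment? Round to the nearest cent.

C$4,176.38

With 12 periods per year: i = 0.00283333, n = 156.
Annuity-PV factor = 125.946540; PMT = 526000 / 125.946540 = 4,176.3752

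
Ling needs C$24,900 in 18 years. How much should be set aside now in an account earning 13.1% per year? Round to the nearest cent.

C$2,715.64

PV = FV·(1+i)^(−n) = 24,900 × 0.109062 = 2,715.6416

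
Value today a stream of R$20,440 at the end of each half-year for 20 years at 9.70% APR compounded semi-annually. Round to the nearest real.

R$358,056

i = 0.097/2 = 0.0485 per half-year; n = 20·2 = 40.
PV = PMT · [1 − (1+i)^(−n)] / i = 20440 · 17.517420 = 358,056.0708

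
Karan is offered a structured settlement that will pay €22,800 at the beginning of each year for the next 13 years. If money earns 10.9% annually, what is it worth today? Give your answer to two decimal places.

€171,533.57

PV = PMT · [1 − (1+i)^(−n)] / i × (1+i) = 22800 · 7.523402 = 171,533.5688
(annuity-due: payments at period start, so ×(1+i).)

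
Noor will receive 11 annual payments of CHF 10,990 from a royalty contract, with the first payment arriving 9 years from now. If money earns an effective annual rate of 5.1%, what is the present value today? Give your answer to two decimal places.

PV at t=8 (ordinary 11-year annuity): 10990 × a(11|0.051) = 10990 × 8.262962 = 90,809.9531
PV₀ = 90,809.9531 / (1+0.051)^8 = 90,809.9531 / 1.488750 = 60,997.4561

CHF 60,997.46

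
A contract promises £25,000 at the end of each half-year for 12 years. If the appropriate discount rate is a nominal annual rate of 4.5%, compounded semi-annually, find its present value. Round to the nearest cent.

With 2 periods per year: i = 0.0225, n = 24.
Annuity factor a(24|0.0225) = 18.389036; PV = 25000 × 18.389036 = 459,725.9060

£459,725.91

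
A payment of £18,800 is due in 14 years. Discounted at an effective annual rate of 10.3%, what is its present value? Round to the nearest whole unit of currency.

£4,765

PV = 18,800 / (1 + 0.103)^14 = 18,800 / 3.945092 = 4,765.4144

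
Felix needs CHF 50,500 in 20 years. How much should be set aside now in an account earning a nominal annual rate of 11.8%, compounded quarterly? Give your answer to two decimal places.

i = 0.118/4 = 0.0295 per quarter; n = 20·4 = 80.
Discount factor = (1+0.0295)^(−80) = 0.097699; PV = 50,500 × 0.097699 = 4,933.8200

CHF 4,933.82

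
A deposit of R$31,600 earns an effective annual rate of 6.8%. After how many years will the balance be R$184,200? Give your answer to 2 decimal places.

26.80 years

n = ln(184200/31600) / ln(1+0.068) = ln(5.82911) / 0.065788 = 26.7963 years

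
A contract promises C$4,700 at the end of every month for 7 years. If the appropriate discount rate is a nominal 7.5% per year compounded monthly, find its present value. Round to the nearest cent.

Periodic rate i = 0.075/12 = 0.00625; n = 7 × 12 = 84 periods.
PV = 4700 × [1 − (1+0.00625)^(−84)] / 0.00625 = 4700 × 65.196376 = 306,422.9673

C$306,422.97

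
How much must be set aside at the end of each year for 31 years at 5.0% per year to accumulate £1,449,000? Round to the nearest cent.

PMT = 1.449e+06 / ( [(1+0.05)^31 − 1] / 0.05 ) = 1.449e+06 / 70.760790 = 20,477.4424

£20,477.44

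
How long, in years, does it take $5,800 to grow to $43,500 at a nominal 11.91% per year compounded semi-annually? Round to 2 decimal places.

17.42 years

Periodic rate i = 0.1191/2 = 0.05955.
n = ln(43500/5800) / ln(1+0.05955) = ln(7.50000) / 0.057844 = 34.8332 half-years
= 34.8332/2 years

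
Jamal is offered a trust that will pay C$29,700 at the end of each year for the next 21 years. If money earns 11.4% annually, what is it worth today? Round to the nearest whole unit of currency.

Annuity factor a(21|0.114) = 7.863051; PV = 29700 × 7.863051 = 233,532.6050

C$233,533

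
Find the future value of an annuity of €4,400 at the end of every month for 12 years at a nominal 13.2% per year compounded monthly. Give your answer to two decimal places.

Periodic rate i = 0.132/12 = 0.011; n = 12 × 12 = 144 periods.
FV = PMT · [(1+i)^n − 1] / i = 4400 · 348.403570 = 1,532,975.7090

€1,532,975.71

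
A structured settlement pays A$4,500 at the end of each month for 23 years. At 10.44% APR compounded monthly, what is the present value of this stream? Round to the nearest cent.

A$469,885.32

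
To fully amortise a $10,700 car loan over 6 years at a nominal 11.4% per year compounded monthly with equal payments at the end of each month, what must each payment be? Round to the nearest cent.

$205.86

With 12 periods per year: i = 0.0095, n = 72.
Annuity-PV factor = 51.976177; PMT = 10700 / 51.976177 = 205.8635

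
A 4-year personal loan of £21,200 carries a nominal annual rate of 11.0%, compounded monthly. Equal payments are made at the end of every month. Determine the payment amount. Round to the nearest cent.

£547.93

With 12 periods per year: i = 0.00916667, n = 48.
Annuity-PV factor = 38.691421; PMT = 21200 / 38.691421 = 547.9251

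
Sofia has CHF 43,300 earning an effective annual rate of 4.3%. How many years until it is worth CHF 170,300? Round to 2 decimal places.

32.53 years

n = ln(170300/43300) / ln(1+0.043) = ln(3.93303) / 0.042101 = 32.5266 years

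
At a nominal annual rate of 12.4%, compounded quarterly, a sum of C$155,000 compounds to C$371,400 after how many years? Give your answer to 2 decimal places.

Periodic rate i = 0.124/4 = 0.031.
(1+i)^n = 371400/155000 = 2.39613, so n = ln 2.39613 / ln 1.031 = 28.6236 quarters
= 28.6236/4 years

7.16 years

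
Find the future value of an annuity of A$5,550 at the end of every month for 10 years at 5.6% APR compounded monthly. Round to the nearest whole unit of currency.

A$890,054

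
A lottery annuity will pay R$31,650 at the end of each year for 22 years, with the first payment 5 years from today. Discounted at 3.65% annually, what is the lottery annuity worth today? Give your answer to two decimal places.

Value one period before first payment (t=4): 31650 × [1 − (1+0.0365)^(−22)] / 0.0365 = 31650 × 14.946886 = 473,068.9537
Discount back 4 years: 473,068.9537 × (1+0.0365)^(−4) = 473,068.9537 × 0.866409 = 409,871.0286

R$409,871.03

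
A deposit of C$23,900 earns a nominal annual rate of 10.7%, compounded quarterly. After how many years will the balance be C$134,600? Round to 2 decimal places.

16.37 years

Periodic rate i = 0.107/4 = 0.02675.
(1+i)^n = 134600/23900 = 5.63180, so n = ln 5.63180 / ln 1.02675 = 65.4746 quarters
= 65.4746/4 years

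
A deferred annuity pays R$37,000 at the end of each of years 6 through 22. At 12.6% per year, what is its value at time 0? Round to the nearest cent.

R$140,656.23

PV at t=5 (ordinary 17-year annuity): 37000 × a(17|0.126) = 37000 × 6.880963 = 254,595.6230
Discount back 5 years: 254,595.6230 × (1+0.126)^(−5) = 254,595.6230 × 0.552469 = 140,656.2324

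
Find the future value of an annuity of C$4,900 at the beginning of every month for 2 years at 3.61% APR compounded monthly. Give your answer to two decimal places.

C$122,125.95

With 12 periods per year: i = 0.00300833, n = 24.
FV = 4900 × [(1+0.00300833)^24 − 1] / 0.00300833 × (1+i) = 4900 × 24.923664 = 122,125.9534
Payments are at the start of each period, so multiply by (1+i).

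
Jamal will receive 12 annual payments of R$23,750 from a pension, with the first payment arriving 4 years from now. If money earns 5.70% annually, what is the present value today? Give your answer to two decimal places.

PV at t=3 (ordinary 12-year annuity): 23750 × a(12|0.057) = 23750 × 8.523470 = 202,432.4131
Discount back 3 years: 202,432.4131 × (1+0.057)^(−3) = 202,432.4131 × 0.846789 = 171,417.4737

R$171,417.47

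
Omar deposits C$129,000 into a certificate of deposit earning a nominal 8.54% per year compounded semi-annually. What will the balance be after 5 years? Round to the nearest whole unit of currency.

With 2 periods per year: i = 0.0427, n = 10.
129,000 × (1+0.0427)^10 = 129,000 × 1.519126 = 195,967.2263

C$195,967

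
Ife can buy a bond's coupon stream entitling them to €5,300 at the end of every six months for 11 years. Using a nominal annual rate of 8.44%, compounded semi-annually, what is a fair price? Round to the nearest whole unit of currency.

€75,005

i = 0.0844/2 = 0.0422 per half-year; n = 11·2 = 22.
PV = PMT · [1 − (1+i)^(−n)] / i = 5300 · 14.151944 = 75,005.3030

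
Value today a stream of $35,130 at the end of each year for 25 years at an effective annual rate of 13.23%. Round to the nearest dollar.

$253,646

PV = 35130 × [1 − (1+0.1323)^(−25)] / 0.1323 = 35130 × 7.220201 = 253,645.6510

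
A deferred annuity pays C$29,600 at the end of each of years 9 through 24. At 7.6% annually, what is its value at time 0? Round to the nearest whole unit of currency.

C$149,620

Value one period before first payment (t=8): 29600 × [1 − (1+0.076)^(−16)] / 0.076 = 29600 × 9.082309 = 268,836.3373
PV₀ = 268,836.3373 / (1+0.076)^8 = 268,836.3373 / 1.796794 = 149,620.0513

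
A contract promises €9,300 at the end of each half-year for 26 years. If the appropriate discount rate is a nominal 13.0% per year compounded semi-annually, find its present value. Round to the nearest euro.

i = 0.13/2 = 0.065 per half-year; n = 26·2 = 52.
PV = PMT · [1 − (1+i)^(−n)] / i = 9300 · 14.802637 = 137,664.5218

€137,665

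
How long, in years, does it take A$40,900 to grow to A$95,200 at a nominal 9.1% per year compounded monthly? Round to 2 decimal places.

9.32 years

Periodic rate i = 0.091/12 = 0.00758333.
(1+i)^n = 95200/40900 = 2.32763, so n = ln 2.32763 / ln 1.00758 = 111.8307 months
= 111.8307/12 years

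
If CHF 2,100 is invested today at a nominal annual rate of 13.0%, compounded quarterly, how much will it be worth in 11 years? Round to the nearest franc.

i = 0.13/4 = 0.0325 per quarter; n = 11·4 = 44.
FV = 2,100 × (1 + 0.0325)^44 = 8,577.9192

CHF 8,578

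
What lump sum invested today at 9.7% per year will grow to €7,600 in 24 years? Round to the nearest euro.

€824

PV = 7,600 / (1 + 0.097)^24 = 7,600 / 9.224845 = 823.8621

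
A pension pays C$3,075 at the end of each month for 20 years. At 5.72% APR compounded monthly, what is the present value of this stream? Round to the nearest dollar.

C$439,052

With 12 periods per year: i = 0.00476667, n = 240.
PV = PMT · [1 − (1+i)^(−n)] / i = 3075 · 142.781277 = 439,052.4279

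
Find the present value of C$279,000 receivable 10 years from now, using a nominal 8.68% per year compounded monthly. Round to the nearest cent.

i = 0.0868/12 = 0.00723333 per month; n = 10·12 = 120.
PV = FV·(1+i)^(−n) = 279,000 × 0.421104 = 117,487.9755

C$117,487.98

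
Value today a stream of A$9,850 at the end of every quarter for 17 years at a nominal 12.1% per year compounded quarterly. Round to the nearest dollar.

i = 0.121/4 = 0.03025 per quarter; n = 17·4 = 68.
PV = PMT · [1 − (1+i)^(−n)] / i = 9850 · 28.700965 = 282,704.5030

A$282,705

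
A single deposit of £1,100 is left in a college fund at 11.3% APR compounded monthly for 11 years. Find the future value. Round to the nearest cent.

i = 0.113/12 = 0.00941667 per month; n = 11·12 = 132.
1,100 × (1+0.00941667)^132 = 1,100 × 3.445896 = 3,790.4859

£3,790.49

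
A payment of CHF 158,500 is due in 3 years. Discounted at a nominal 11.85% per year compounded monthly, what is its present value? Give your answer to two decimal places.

Periodic rate i = 0.1185/12 = 0.009875; n = 3 × 12 = 36 periods.
PV = 158,500 / (1 + 0.009875)^36 = 158,500 / 1.424408 = 111,274.3089

CHF 111,274.31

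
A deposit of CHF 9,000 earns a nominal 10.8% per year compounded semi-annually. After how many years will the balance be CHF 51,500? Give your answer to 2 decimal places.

16.58 years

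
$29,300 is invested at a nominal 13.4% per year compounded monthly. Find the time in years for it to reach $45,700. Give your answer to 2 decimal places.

3.34 years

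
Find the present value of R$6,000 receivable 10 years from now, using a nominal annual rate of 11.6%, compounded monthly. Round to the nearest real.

R$1,891

With 12 periods per year: i = 0.00966667, n = 120.
PV = FV·(1+i)^(−n) = 6,000 × 0.315237 = 1,891.4245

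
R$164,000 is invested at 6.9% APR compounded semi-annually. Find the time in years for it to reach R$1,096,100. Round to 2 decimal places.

28.00 years

Periodic rate i = 0.069/2 = 0.0345.
(1+i)^n = 1.0961e+06/164000 = 6.68354, so n = ln 6.68354 / ln 1.0345 = 56.0067 half-years
= 56.0067/2 years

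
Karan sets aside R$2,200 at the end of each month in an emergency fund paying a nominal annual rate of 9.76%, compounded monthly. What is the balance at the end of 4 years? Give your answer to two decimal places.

R$128,548.62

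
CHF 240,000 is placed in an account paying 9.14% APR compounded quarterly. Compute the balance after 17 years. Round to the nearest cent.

With 4 periods per year: i = 0.02285, n = 68.
FV = PV·(1+i)^n = 240,000 × 4.647427 = 1,115,382.4524

CHF 1,115,382.45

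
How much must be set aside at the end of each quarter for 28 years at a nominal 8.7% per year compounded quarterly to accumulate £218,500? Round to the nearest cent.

£469.01

Periodic rate i = 0.087/4 = 0.02175; n = 28 × 4 = 112 periods.
PMT = 218500 / ( [(1+0.02175)^112 − 1] / 0.02175 ) = 218500 / 465.871133 = 469.0138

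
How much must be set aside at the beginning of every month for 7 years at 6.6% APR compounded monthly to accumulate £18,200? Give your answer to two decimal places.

£170.11

Periodic rate i = 0.066/12 = 0.0055; n = 7 × 12 = 84 periods.
FV-annuity factor × (1+i) = 106.992027; PMT = 18200 / 106.992027 = 170.1061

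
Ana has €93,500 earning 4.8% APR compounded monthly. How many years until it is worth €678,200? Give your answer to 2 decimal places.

Periodic rate i = 0.048/12 = 0.004.
(1+i)^n = 678200/93500 = 7.25348, so n = ln 7.25348 / ln 1.004 = 496.3603 months
= 496.3603/12 years

41.36 years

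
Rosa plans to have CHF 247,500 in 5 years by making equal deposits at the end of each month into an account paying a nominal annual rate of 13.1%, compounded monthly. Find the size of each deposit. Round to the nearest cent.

CHF 2,942.19

i = 0.131/12 = 0.0109167 per month; n = 5·12 = 60.
PMT = 247500 / ( [(1+0.0109167)^60 − 1] / 0.0109167 ) = 247500 / 84.121056 = 2,942.1885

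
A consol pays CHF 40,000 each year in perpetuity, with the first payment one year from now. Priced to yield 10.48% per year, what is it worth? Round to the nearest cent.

CHF 381,679.39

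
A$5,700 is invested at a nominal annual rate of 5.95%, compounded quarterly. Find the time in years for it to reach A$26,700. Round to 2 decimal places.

Periodic rate i = 0.0595/4 = 0.014875.
(1+i)^n = 26700/5700 = 4.68421, so n = ln 4.68421 / ln 1.01487 = 104.5818 quarters
= 104.5818/4 years

26.15 years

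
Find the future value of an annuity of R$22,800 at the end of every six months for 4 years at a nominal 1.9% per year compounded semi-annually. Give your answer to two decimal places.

R$188,581.41

With 2 periods per year: i = 0.0095, n = 8.
FV = PMT · [(1+i)^n − 1] / i = 22800 · 8.271114 = 188,581.4100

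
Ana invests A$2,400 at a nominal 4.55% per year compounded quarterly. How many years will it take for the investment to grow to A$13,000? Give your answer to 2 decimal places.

37.34 years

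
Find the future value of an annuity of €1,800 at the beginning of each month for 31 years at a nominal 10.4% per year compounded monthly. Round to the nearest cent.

€4,982,104.26

With 12 periods per year: i = 0.00866667, n = 372.
FV = 1800 × [(1+0.00866667)^372 − 1] / 0.00866667 × (1+i) = 1800 × 2767.835701 = 4,982,104.2611
(Beginning-of-period payments → annuity-due factor ×(1+i).)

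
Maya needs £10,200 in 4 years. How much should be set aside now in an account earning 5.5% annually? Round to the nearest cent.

£8,233.61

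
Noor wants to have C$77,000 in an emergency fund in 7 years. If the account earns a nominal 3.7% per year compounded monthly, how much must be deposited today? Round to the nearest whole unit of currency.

With 12 periods per year: i = 0.00308333, n = 84.
Discount factor = (1+0.00308333)^(−84) = 0.772131; PV = 77,000 × 0.772131 = 59,454.0589

C$59,454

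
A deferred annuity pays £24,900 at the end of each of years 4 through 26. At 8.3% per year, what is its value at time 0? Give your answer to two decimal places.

£198,437.85

Value one period before first payment (t=3): 24900 × [1 − (1+0.083)^(−23)] / 0.083 = 24900 × 10.123030 = 252,063.4525
Discount back 3 years: 252,063.4525 × (1+0.083)^(−3) = 252,063.4525 × 0.787254 = 198,437.8489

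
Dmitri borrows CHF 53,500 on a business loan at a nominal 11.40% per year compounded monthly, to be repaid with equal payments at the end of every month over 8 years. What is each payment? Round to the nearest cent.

CHF 851.99

With 12 periods per year: i = 0.0095, n = 96.
PMT = 53500 / ( [1 − (1+0.0095)^(−96)] / 0.0095 ) = 53500 / 62.794419 = 851.9865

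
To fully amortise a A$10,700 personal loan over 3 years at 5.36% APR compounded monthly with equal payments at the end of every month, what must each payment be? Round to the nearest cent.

Periodic rate i = 0.0536/12 = 0.00446667; n = 3 × 12 = 36 periods.
Annuity-PV factor = 33.186432; PMT = 10700 / 33.186432 = 322.4209

A$322.42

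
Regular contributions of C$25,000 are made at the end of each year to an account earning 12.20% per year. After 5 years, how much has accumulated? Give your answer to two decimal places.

C$159,453.52

FV = 25000 × [(1+0.122)^5 − 1] / 0.122 = 25000 × 6.378141 = 159,453.5193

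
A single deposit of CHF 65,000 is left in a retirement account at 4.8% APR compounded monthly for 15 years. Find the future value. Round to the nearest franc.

CHF 133,347

Periodic rate i = 0.048/12 = 0.004; n = 15 × 12 = 180 periods.
65,000 × (1+0.004)^180 = 65,000 × 2.051485 = 133,346.5126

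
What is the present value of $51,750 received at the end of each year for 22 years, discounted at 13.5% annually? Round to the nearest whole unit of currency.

PV = PMT · [1 − (1+i)^(−n)] / i = 51750 · 6.950575 = 359,692.2359

$359,692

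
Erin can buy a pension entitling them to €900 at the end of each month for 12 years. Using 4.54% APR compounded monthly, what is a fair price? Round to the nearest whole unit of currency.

Periodic rate i = 0.0454/12 = 0.00378333; n = 12 × 12 = 144 periods.
PV = PMT · [1 − (1+i)^(−n)] / i = 900 · 110.866716 = 99,780.0440

€99,780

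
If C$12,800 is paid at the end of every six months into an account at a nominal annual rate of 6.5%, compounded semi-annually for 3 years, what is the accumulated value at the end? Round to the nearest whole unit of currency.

Periodic rate i = 0.065/2 = 0.0325; n = 3 × 2 = 6 periods.
FV = 12800 × [(1+0.0325)^6 − 1] / 0.0325 = 12800 × 6.509147 = 83,317.0771

C$83,317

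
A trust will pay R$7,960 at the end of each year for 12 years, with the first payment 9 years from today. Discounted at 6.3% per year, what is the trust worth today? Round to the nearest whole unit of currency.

PV at t=8 (ordinary 12-year annuity): 7960 × a(12|0.063) = 7960 × 8.247657 = 65,651.3513
PV₀ = 65,651.3513 / (1+0.063)^8 = 65,651.3513 / 1.630295 = 40,269.6221

R$40,270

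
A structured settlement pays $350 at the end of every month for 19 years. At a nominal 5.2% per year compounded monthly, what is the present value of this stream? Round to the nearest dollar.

$50,633

Periodic rate i = 0.052/12 = 0.00433333; n = 19 × 12 = 228 periods.
Annuity factor a(228|0.00433333) = 144.665502; PV = 350 × 144.665502 = 50,632.9259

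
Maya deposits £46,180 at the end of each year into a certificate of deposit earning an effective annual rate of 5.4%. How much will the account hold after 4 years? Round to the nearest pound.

Accumulation factor s(4|0.054) = 4.335821; FV = 46180 × 4.335821 = 200,228.2352

£200,228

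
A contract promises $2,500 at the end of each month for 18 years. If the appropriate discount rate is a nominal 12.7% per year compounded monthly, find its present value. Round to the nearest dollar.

With 12 periods per year: i = 0.0105833, n = 216.
Annuity factor a(216|0.0105833) = 84.765260; PV = 2500 × 84.765260 = 211,913.1498

$211,913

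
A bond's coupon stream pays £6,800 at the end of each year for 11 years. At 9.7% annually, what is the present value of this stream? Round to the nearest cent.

PV = 6800 × [1 − (1+0.097)^(−11)] / 0.097 = 6800 × 6.585744 = 44,783.0593

£44,783.06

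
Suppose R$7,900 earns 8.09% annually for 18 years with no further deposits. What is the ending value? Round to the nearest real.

7,900 × (1+0.0809)^18 = 7,900 × 4.056386 = 32,045.4515

R$32,045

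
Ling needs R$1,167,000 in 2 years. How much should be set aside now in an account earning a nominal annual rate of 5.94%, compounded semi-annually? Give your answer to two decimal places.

R$1,038,073.26

Periodic rate i = 0.0594/2 = 0.0297; n = 2 × 2 = 4 periods.
PV = FV·(1+i)^(−n) = 1,167,000 × 0.889523 = 1,038,073.2624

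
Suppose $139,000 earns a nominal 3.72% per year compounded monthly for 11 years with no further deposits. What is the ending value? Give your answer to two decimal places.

$209,147.76

i = 0.0372/12 = 0.0031 per month; n = 11·12 = 132.
FV = PV·(1+i)^n = 139,000 × 1.504660 = 209,147.7586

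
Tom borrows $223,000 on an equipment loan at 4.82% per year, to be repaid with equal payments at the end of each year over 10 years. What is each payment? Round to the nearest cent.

$28,627.62

Annuity-PV factor = 7.789681; PMT = 223000 / 7.789681 = 28,627.6178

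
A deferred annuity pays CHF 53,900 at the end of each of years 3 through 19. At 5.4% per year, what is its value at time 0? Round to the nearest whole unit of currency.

Value one period before first payment (t=2): 53900 × [1 − (1+0.054)^(−17)] / 0.054 = 53900 × 10.944683 = 589,918.4269
Discount back 2 years: 589,918.4269 × (1+0.054)^(−2) = 589,918.4269 × 0.900158 = 531,019.8313

CHF 531,020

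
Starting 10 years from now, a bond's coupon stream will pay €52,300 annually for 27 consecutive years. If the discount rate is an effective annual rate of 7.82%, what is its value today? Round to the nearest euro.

€295,151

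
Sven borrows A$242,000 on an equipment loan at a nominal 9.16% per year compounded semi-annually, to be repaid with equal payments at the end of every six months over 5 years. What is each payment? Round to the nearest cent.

A$30,704.09

i = 0.0916/2 = 0.0458 per half-year; n = 5·2 = 10.
Annuity-PV factor = 7.881686; PMT = 242000 / 7.881686 = 30,704.0908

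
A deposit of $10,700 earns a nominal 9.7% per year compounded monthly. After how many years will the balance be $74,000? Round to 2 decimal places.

20.02 years

Periodic rate i = 0.097/12 = 0.00808333.
(1+i)^n = 74000/10700 = 6.91589, so n = ln 6.91589 / ln 1.00808 = 240.2012 months
= 240.2012/12 years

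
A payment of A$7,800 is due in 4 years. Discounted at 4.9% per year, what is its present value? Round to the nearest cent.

A$6,441.58

PV = 7,800 / (1 + 0.049)^4 = 7,800 / 1.210882 = 6,441.5836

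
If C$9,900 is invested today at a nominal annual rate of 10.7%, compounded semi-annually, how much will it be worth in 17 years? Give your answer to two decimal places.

Periodic rate i = 0.107/2 = 0.0535; n = 17 × 2 = 34 periods.
9,900 × (1+0.0535)^34 = 9,900 × 5.882668 = 58,238.4158

C$58,238.42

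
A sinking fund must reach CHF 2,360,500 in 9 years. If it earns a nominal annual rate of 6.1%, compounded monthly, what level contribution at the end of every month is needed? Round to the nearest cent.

CHF 16,457.24

Periodic rate i = 0.061/12 = 0.00508333; n = 9 × 12 = 108 periods.
FV-annuity factor = 143.432329; PMT = 2.3605e+06 / 143.432329 = 16,457.2381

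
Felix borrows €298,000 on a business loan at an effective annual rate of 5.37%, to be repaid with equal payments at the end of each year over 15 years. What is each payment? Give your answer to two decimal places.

PMT = 298000 / ( [1 − (1+0.0537)^(−15)] / 0.0537 ) = 298000 / 10.124868 = 29,432.4814

€29,432.48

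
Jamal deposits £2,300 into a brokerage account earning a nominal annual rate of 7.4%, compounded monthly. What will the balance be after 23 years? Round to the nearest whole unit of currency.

Periodic rate i = 0.074/12 = 0.00616667; n = 23 × 12 = 276 periods.
FV = 2,300 × (1 + 0.00616667)^276 = 12,549.5244

£12,550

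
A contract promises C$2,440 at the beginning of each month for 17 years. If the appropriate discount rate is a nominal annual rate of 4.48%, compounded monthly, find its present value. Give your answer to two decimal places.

Periodic rate i = 0.0448/12 = 0.00373333; n = 17 × 12 = 204 periods.
PV = 2440 × [1 − (1+0.00373333)^(−204)] / 0.00373333 × (1+i) = 2440 × 143.144550 = 349,272.7009
Payments are at the start of each period, so multiply by (1+i).

C$349,272.70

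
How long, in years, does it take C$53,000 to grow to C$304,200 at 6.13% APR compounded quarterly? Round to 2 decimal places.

Periodic rate i = 0.0613/4 = 0.015325.
n = ln(304200/53000) / ln(1+0.015325) = ln(5.73962) / 0.015209 = 114.8939 quarters
= 114.8939/4 years

28.72 years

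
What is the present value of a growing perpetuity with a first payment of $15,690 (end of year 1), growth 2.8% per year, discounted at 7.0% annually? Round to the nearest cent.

$373,571.43

PV = PMT / (i − g) = 15690 / (0.07 − 0.028) = 15690 / 0.042000 = 373,571.4286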